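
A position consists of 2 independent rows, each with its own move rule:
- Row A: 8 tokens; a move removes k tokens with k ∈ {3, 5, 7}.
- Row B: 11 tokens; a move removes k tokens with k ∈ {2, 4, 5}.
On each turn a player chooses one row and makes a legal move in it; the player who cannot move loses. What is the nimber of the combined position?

Grundy values for row A (subtraction set {3, 5, 7}):
g(0) = mex{} = 0
g(1) = mex{} = 0
g(2) = mex{} = 0
g(3) = mex{0} = 1
g(4) = mex{0} = 1
g(5) = mex{0} = 1
g(6) = mex{0,1} = 2
g(7) = mex{0,1} = 2
g(8) = mex{0,1} = 2
So g(8) = 2.
Grundy values for row B (subtraction set {2, 4, 5}):
g(0) = mex{} = 0
g(1) = mex{} = 0
g(2) = mex{0} = 1
g(3) = mex{0} = 1
g(4) = mex{0,1} = 2
g(5) = mex{0,1} = 2
g(6) = mex{0,1,2} = 3
g(7) = mex{1,2} = 0
g(8) = mex{1,2,3} = 0
g(9) = mex{0,2} = 1
g(10) = mex{0,2,3} = 1
g(11) = mex{0,1,3} = 2
So g(11) = 2.
The value of a disjunctive sum is the nim-sum of the parts.
Combined value = 2 XOR 2 = 0.

0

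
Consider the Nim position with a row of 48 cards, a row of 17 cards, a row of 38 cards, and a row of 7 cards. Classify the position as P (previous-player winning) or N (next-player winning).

Compute the nim-sum pairwise:
48 ^ 17 = 33
33 ^ 38 = 7
7 ^ 7 = 0
The nim-sum is 0, so this is a P-position: the player to move is in a losing position under optimal play.

P-position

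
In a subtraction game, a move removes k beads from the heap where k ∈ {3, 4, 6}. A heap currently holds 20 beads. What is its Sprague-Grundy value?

0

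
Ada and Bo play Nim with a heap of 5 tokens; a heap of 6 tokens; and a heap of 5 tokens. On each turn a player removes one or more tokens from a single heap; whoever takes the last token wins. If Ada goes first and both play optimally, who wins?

Ada wins

Compute the nim-sum pairwise:
5 ⊕ 6 = 3
3 ⊕ 5 = 6
The nim-sum is 6 ≠ 0, so this is an N-position: the player to move can win; Ada has a winning move.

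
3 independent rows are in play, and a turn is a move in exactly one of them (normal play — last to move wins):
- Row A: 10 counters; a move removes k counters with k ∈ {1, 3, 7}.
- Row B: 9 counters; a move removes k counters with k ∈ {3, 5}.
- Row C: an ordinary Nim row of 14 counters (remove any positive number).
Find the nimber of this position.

For row A, compute g(0), g(1), … with moves {1, 3, 7}:
k:     0  1  2  3  4  5  6  7  8  9 10
g(k):  0  1  0  1  0  1  0  1  0  1  0
So g(10) = 0.
Grundy values for row B (subtraction set {3, 5}):
k:     0  1  2  3  4  5  6  7  8  9
g(k):  0  0  0  1  1  1  2  2  0  0
So g(9) = 0.
Row C is a plain Nim row of size 14, so its Grundy value is 14.
The value of a disjunctive sum is the nim-sum of the parts.
Combined value = 0 XOR 0 XOR 14 = 14.

14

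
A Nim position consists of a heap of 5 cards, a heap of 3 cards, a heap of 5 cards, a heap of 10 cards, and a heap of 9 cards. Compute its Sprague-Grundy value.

Nim-sum: 5 ⊕ 3 ⊕ 5 ⊕ 10 ⊕ 9 = 0.

0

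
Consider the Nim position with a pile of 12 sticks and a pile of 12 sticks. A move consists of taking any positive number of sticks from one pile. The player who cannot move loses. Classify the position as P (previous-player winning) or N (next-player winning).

P-position

Nim-sum: 12 ⊕ 12 = 0.
The nim-sum is 0, so this is a P-position: the player to move is in a losing position under optimal play.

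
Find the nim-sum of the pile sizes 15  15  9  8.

In binary:
  1111  (15)
  1111  (15)
  1001  (9)
  1000  (8)
  ----
  0001  (1)

1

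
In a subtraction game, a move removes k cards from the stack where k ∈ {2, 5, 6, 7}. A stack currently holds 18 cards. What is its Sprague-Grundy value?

Build the Grundy sequence with g(k) = mex{g(k−s) : s ∈ {2, 5, 6, 7}, s ≤ k}:
k:     0  1  2  3  4  5  6  7  8  9 10 11 12 13 14 15 16 17 18
g(k):  0  0  1  1  0  2  1  3  2  2  3  3  0  0  1  1  0  2  1
So g(18) = 1.

1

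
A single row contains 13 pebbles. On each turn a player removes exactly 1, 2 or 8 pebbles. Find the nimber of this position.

Build the Grundy sequence with g(k) = mex{g(k−s) : s ∈ {1, 2, 8}, s ≤ k}:
g(0) = mex{} = 0
g(1) = mex{0} = 1
g(2) = mex{0,1} = 2
g(3) = mex{1,2} = 0
g(4) = mex{0,2} = 1
g(5) = mex{0,1} = 2
g(6) = mex{1,2} = 0
g(7) = mex{0,2} = 1
g(8) = mex{0,1} = 2
g(9) = mex{1,2} = 0
g(10) = mex{0,2} = 1
g(11) = mex{0,1} = 2
g(12) = mex{1,2} = 0
g(13) = mex{0,2} = 1
So g(13) = 1.

1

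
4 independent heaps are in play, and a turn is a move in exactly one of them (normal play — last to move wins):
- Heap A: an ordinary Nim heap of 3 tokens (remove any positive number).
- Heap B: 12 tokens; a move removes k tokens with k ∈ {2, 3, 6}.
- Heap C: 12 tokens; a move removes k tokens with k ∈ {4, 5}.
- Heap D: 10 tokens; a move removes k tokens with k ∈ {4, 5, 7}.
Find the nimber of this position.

0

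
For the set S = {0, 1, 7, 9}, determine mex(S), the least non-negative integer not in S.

The values 0, 1 are all present; 2 is the first non-negative integer missing from the set.

2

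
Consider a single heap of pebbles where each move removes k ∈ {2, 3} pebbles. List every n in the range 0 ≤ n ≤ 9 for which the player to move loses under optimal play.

0, 1, 5, 6

Compute g(0), g(1), … for moves {2, 3}:
k:     0  1  2  3  4  5  6  7  8  9
g(k):  0  0  1  1  2  0  0  1  1  2
The P-positions (g = 0) in 0..9 are 0, 1, 5, 6.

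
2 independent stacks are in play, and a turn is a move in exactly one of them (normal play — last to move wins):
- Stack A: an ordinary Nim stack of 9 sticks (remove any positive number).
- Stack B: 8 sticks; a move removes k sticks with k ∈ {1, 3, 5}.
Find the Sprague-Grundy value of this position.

Stack A is a plain Nim stack of size 9, so its Grundy value is 9.
Grundy values for stack B (subtraction set {1, 3, 5}):
k:     0  1  2  3  4  5  6  7  8
g(k):  0  1  0  1  0  1  0  1  0
So g(8) = 0.
By the Sprague-Grundy theorem, the Grundy value of a sum of independent games is the XOR of the component values.
Combined value = 9 XOR 0 = 9.

9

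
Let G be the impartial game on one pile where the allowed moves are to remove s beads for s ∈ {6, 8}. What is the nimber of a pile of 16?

0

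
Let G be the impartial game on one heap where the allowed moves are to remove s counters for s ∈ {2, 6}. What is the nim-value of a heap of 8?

0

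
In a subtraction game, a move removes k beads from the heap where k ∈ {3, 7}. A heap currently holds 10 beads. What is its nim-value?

0

Grundy values for subtraction set {3, 7}:
g(0) = mex{} = 0
g(1) = mex{} = 0
g(2) = mex{} = 0
g(3) = mex{0} = 1
g(4) = mex{0} = 1
g(5) = mex{0} = 1
g(6) = mex{1} = 0
g(7) = mex{0,1} = 2
g(8) = mex{0,1} = 2
g(9) = mex{0} = 1
g(10) = mex{1,2} = 0
So g(10) = 0.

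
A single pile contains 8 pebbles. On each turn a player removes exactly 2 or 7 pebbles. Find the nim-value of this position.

2

Grundy values for subtraction set {2, 7}:
g(0) = mex{} = 0
g(1) = mex{} = 0
g(2) = mex{0} = 1
g(3) = mex{0} = 1
g(4) = mex{1} = 0
g(5) = mex{1} = 0
g(6) = mex{0} = 1
g(7) = mex{0} = 1
g(8) = mex{0,1} = 2
So g(8) = 2.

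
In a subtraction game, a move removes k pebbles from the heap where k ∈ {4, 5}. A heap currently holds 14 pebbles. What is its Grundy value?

Compute g(0), g(1), … for moves {4, 5}:
g(0) = mex{} = 0
g(1) = mex{} = 0
g(2) = mex{} = 0
g(3) = mex{} = 0
g(4) = mex{0} = 1
g(5) = mex{0} = 1
g(6) = mex{0} = 1
g(7) = mex{0} = 1
g(8) = mex{0,1} = 2
g(9) = mex{1} = 0
g(10) = mex{1} = 0
g(11) = mex{1} = 0
g(12) = mex{1,2} = 0
g(13) = mex{0,2} = 1
g(14) = mex{0} = 1
So g(14) = 1.

1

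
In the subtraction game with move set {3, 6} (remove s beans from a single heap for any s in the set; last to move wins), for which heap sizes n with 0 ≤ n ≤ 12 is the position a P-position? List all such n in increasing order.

Compute g(0), g(1), … for moves {3, 6}:
g(0) = mex{} = 0
g(1) = mex{} = 0
g(2) = mex{} = 0
g(3) = mex{0} = 1
g(4) = mex{0} = 1
g(5) = mex{0} = 1
g(6) = mex{0,1} = 2
g(7) = mex{0,1} = 2
g(8) = mex{0,1} = 2
g(9) = mex{1,2} = 0
g(10) = mex{1,2} = 0
g(11) = mex{1,2} = 0
g(12) = mex{0,2} = 1
The P-positions (g = 0) in 0..12 are 0, 1, 2, 9, 10, 11.

0, 1, 2, 9, 10, 11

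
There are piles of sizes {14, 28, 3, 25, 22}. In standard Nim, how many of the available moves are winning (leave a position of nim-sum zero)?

Write each in binary and XOR column by column:
  01110  (14)
  11100  (28)
  00011  (3)
  11001  (25)
  10110  (22)
  -----
  11110  (30)
The overall nim-sum is X = 30. A pile of size p has a winning move iff p XOR X < p (reduce it to p XOR X).
  14: 14 XOR 30 = 16 ≥ 14 — no move.
  28: 28 XOR 30 = 2 < 28 — winning move (to 2).
  3: 3 XOR 30 = 29 ≥ 3 — no move.
  25: 25 XOR 30 = 7 < 25 — winning move (to 7).
  22: 22 XOR 30 = 8 < 22 — winning move (to 8).
That gives 3 winning moves.

3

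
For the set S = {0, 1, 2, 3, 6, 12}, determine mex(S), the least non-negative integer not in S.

4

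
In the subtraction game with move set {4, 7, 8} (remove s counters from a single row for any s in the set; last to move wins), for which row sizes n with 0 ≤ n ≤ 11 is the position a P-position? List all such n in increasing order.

0, 1, 2, 3

Compute g(0), g(1), … for moves {4, 7, 8}:
k:     0  1  2  3  4  5  6  7  8  9 10 11
g(k):  0  0  0  0  1  1  1  1  2  2  2  2
The P-positions (g = 0) in 0..11 are 0, 1, 2, 3.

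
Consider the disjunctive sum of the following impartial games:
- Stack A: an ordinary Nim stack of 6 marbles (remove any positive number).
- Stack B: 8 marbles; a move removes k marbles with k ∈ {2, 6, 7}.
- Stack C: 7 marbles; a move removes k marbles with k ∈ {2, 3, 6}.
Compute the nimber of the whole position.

Stack A is a plain Nim stack of size 6, so its Grundy value is 6.
Build the Grundy sequence for stack B with g(k) = mex{g(k−s) : s ∈ {2, 6, 7}, s ≤ k}:
k:     0  1  2  3  4  5  6  7  8
g(k):  0  0  1  1  0  0  1  1  2
So g(8) = 2.
Grundy values for stack C (subtraction set {2, 3, 6}):
k:     0  1  2  3  4  5  6  7
g(k):  0  0  1  1  2  0  3  1
So g(7) = 1.
The value of a disjunctive sum is the nim-sum of the parts.
Combined value = 6 ⊕ 2 ⊕ 1 = 5.

5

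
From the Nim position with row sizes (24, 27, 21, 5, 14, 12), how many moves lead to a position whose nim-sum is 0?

Nim-sum: 24 ⊕ 27 ⊕ 21 ⊕ 5 ⊕ 14 ⊕ 12 = 17.
The overall nim-sum is X = 17. A row of size p has a winning move iff p XOR X < p (reduce it to p XOR X).
  24: 24 XOR 17 = 9 < 24 — winning move (to 9).
  27: 27 XOR 17 = 10 < 27 — winning move (to 10).
  21: 21 XOR 17 = 4 < 21 — winning move (to 4).
  5: 5 XOR 17 = 20 ≥ 5 — no move.
  14: 14 XOR 17 = 31 ≥ 14 — no move.
  12: 12 XOR 17 = 29 ≥ 12 — no move.
That gives 3 winning moves.

3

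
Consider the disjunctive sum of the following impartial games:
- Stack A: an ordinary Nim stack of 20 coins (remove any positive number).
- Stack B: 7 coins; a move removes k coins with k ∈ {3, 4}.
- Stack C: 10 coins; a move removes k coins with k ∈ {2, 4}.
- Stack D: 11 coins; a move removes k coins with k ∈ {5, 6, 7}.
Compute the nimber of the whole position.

20

Stack A is a plain Nim stack of size 20, so its Grundy value is 20.
Build the Grundy sequence for stack B with g(k) = mex{g(k−s) : s ∈ {3, 4}, s ≤ k}:
k:     0  1  2  3  4  5  6  7
g(k):  0  0  0  1  1  1  2  0
So g(7) = 0.
Grundy values for stack C (subtraction set {2, 4}):
k:     0  1  2  3  4  5  6  7  8  9 10
g(k):  0  0  1  1  2  2  0  0  1  1  2
So g(10) = 2.
Build the Grundy sequence for stack D with g(k) = mex{g(k−s) : s ∈ {5, 6, 7}, s ≤ k}:
k:     0  1  2  3  4  5  6  7  8  9 10 11
g(k):  0  0  0  0  0  1  1  1  1  1  2  2
So g(11) = 2.
The value of a disjunctive sum is the nim-sum of the parts.
Combined value = 20 XOR 0 XOR 2 XOR 2 = 20.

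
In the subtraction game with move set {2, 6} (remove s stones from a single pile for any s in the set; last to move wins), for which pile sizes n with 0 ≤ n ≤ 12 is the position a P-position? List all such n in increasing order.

0, 1, 4, 5, 8, 9, 12

Build the Grundy sequence with g(k) = mex{g(k−s) : s ∈ {2, 6}, s ≤ k}:
k:     0  1  2  3  4  5  6  7  8  9 10 11 12
g(k):  0  0  1  1  0  0  1  1  0  0  1  1  0
The P-positions (g = 0) in 0..12 are 0, 1, 4, 5, 8, 9, 12.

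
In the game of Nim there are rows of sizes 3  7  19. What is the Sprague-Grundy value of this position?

Nim-sum: 3 ⊕ 7 ⊕ 19 = 23.

23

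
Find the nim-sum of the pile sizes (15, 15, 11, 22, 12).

17

Bitwise XOR of the heap sizes:
  01111  (15)
  01111  (15)
  01011  (11)
  10110  (22)
  01100  (12)
  -----
  10001  (17)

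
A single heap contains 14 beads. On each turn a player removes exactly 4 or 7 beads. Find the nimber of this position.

0

Build the Grundy sequence with g(k) = mex{g(k−s) : s ∈ {4, 7}, s ≤ k}:
k:     0  1  2  3  4  5  6  7  8  9 10 11 12 13 14
g(k):  0  0  0  0  1  1  1  1  2  2  2  0  0  0  0
So g(14) = 0.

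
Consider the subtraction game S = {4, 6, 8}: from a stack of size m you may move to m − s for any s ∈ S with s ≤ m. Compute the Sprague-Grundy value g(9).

Build the Grundy sequence with g(k) = mex{g(k−s) : s ∈ {4, 6, 8}, s ≤ k}:
k:     0  1  2  3  4  5  6  7  8  9
g(k):  0  0  0  0  1  1  1  1  2  2
So g(9) = 2.

2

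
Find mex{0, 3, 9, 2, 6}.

1

0 is in the set but 1 is not, so the mex is 1.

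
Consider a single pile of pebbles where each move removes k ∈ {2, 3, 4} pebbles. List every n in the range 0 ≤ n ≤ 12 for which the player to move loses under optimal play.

0, 1, 6, 7, 12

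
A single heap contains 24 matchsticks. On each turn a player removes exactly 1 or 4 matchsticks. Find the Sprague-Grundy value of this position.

2

Build the Grundy sequence with g(k) = mex{g(k−s) : s ∈ {1, 4}, s ≤ k}:
k:     0  1  2  3  4  5  6  7  8  9 10 11 12 13 14 15 16 17 18 19 20 21 22 23 24
g(k):  0  1  0  1  2  0  1  0  1  2  0  1  0  1  2  0  1  0  1  2  0  1  0  1  2
So g(24) = 2.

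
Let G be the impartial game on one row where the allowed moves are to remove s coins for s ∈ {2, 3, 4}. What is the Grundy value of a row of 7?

0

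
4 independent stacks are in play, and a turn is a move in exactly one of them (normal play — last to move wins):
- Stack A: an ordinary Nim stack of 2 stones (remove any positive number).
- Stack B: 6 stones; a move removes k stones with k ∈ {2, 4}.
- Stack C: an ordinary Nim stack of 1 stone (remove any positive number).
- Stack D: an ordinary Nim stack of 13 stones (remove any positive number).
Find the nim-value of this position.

14

Stack A is a plain Nim stack of size 2, so its Grundy value is 2.
Build the Grundy sequence for stack B with g(k) = mex{g(k−s) : s ∈ {2, 4}, s ≤ k}:
k:     0  1  2  3  4  5  6
g(k):  0  0  1  1  2  2  0
So g(6) = 0.
Stack C is a plain Nim stack of size 1, so its Grundy value is 1.
Stack D is a plain Nim stack of size 13, so its Grundy value is 13.
By the Sprague-Grundy theorem, the Grundy value of a sum of independent games is the XOR of the component values.
Combined value = 2 XOR 0 XOR 1 XOR 13 = 14.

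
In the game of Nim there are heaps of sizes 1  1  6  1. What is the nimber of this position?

7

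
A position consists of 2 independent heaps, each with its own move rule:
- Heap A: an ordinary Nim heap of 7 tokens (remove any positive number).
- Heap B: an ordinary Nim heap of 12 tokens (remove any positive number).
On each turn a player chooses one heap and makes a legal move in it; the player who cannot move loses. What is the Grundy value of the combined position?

11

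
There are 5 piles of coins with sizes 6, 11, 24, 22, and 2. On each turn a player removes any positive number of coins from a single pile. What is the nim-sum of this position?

1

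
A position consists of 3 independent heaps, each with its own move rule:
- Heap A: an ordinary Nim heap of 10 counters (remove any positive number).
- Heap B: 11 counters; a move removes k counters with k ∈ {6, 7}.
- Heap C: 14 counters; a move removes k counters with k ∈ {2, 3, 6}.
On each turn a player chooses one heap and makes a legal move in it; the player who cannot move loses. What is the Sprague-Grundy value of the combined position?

11

Heap A is a plain Nim heap of size 10, so its Grundy value is 10.
Build the Grundy sequence for heap B with g(k) = mex{g(k−s) : s ∈ {6, 7}, s ≤ k}:
g(0) = mex{} = 0
g(1) = mex{} = 0
g(2) = mex{} = 0
g(3) = mex{} = 0
g(4) = mex{} = 0
g(5) = mex{} = 0
g(6) = mex{0} = 1
g(7) = mex{0} = 1
g(8) = mex{0} = 1
g(9) = mex{0} = 1
g(10) = mex{0} = 1
g(11) = mex{0} = 1
So g(11) = 1.
Build the Grundy sequence for heap C with g(k) = mex{g(k−s) : s ∈ {2, 3, 6}, s ≤ k}:
g(0) = mex{} = 0
g(1) = mex{} = 0
g(2) = mex{0} = 1
g(3) = mex{0} = 1
g(4) = mex{0,1} = 2
g(5) = mex{1} = 0
g(6) = mex{0,1,2} = 3
g(7) = mex{0,2} = 1
g(8) = mex{0,1,3} = 2
g(9) = mex{1,3} = 0
g(10) = mex{1,2} = 0
g(11) = mex{0,2} = 1
g(12) = mex{0,3} = 1
g(13) = mex{0,1} = 2
g(14) = mex{1,2} = 0
So g(14) = 0.
By the Sprague-Grundy theorem, the Grundy value of a sum of independent games is the XOR of the component values.
Combined value = 10 ⊕ 1 ⊕ 0 = 11.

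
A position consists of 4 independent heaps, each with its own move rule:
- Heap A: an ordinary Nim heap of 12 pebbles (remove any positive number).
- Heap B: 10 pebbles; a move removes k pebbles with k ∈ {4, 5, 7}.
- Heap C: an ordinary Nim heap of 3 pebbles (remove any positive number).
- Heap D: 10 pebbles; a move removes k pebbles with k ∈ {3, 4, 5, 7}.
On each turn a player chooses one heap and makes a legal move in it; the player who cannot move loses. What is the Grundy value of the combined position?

Heap A is a plain Nim heap of size 12, so its Grundy value is 12.
For heap B, compute g(0), g(1), … with moves {4, 5, 7}:
k:     0  1  2  3  4  5  6  7  8  9 10
g(k):  0  0  0  0  1  1  1  1  2  2  2
So g(10) = 2.
Heap C is a plain Nim heap of size 3, so its Grundy value is 3.
For heap D, compute g(0), g(1), … with moves {3, 4, 5, 7}:
k:     0  1  2  3  4  5  6  7  8  9 10
g(k):  0  0  0  1  1  1  2  2  2  3  0
So g(10) = 0.
By the Sprague-Grundy theorem, the Grundy value of a sum of independent games is the XOR of the component values.
Combined value = 12 XOR 2 XOR 3 XOR 0 = 13.

13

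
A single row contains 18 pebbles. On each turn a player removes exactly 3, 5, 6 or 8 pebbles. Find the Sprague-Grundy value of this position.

2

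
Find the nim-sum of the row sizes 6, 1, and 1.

6

Compute the nim-sum pairwise:
6 XOR 1 = 7
7 XOR 1 = 6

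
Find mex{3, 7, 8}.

0

0 is not in the set, so the mex is 0.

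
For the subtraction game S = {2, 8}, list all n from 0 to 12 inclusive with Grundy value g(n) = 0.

0, 1, 4, 5, 10, 11

Build the Grundy sequence with g(k) = mex{g(k−s) : s ∈ {2, 8}, s ≤ k}:
k:     0  1  2  3  4  5  6  7  8  9 10 11 12
g(k):  0  0  1  1  0  0  1  1  2  2  0  0  1
The P-positions (g = 0) in 0..12 are 0, 1, 4, 5, 10, 11.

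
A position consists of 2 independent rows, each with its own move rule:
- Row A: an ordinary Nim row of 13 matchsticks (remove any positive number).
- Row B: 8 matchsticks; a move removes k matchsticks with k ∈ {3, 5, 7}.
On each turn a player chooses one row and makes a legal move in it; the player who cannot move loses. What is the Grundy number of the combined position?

15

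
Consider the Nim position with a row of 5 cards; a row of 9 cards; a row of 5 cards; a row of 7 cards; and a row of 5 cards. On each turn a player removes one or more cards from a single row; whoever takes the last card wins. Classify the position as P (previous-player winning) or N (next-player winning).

Nim-sum: 5 ^ 9 ^ 5 ^ 7 ^ 5 = 11.
The nim-sum is 11 ≠ 0, so this is an N-position: the player to move can win.

N-position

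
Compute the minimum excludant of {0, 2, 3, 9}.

1

0 is in the set but 1 is not, so the mex is 1.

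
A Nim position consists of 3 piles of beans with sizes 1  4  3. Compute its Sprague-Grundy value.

6

Nim-sum: 1 ^ 4 ^ 3 = 6.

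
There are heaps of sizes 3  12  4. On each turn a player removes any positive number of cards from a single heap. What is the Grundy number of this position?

Compute the nim-sum pairwise:
3 XOR 12 = 15
15 XOR 4 = 11

11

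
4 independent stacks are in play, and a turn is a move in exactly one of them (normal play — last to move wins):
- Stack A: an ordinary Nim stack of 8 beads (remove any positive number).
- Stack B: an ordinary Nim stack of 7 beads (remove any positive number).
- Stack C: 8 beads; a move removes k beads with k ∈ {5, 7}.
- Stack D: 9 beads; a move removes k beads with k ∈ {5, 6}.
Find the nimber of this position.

Stack A is a plain Nim stack of size 8, so its Grundy value is 8.
Stack B is a plain Nim stack of size 7, so its Grundy value is 7.
For stack C, compute g(0), g(1), … with moves {5, 7}:
g(0) = mex{} = 0
g(1) = mex{} = 0
g(2) = mex{} = 0
g(3) = mex{} = 0
g(4) = mex{} = 0
g(5) = mex{0} = 1
g(6) = mex{0} = 1
g(7) = mex{0} = 1
g(8) = mex{0} = 1
So g(8) = 1.
Build the Grundy sequence for stack D with g(k) = mex{g(k−s) : s ∈ {5, 6}, s ≤ k}:
k:     0  1  2  3  4  5  6  7  8  9
g(k):  0  0  0  0  0  1  1  1  1  1
So g(9) = 1.
By the Sprague-Grundy theorem, the Grundy value of a sum of independent games is the XOR of the component values.
Combined value = 8 XOR 7 XOR 1 XOR 1 = 15.

15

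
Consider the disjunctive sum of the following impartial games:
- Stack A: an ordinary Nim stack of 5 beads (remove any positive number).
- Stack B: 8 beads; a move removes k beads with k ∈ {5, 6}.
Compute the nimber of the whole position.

4

Stack A is a plain Nim stack of size 5, so its Grundy value is 5.
For stack B, compute g(0), g(1), … with moves {5, 6}:
k:     0  1  2  3  4  5  6  7  8
g(k):  0  0  0  0  0  1  1  1  1
So g(8) = 1.
By the Sprague-Grundy theorem, the Grundy value of a sum of independent games is the XOR of the component values.
Combined value = 5 XOR 1 = 4.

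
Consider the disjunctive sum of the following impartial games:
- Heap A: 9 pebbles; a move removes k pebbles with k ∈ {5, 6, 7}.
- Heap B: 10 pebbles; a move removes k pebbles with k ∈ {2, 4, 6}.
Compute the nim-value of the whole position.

Grundy values for heap A (subtraction set {5, 6, 7}):
g(0) = mex{} = 0
g(1) = mex{} = 0
g(2) = mex{} = 0
g(3) = mex{} = 0
g(4) = mex{} = 0
g(5) = mex{0} = 1
g(6) = mex{0} = 1
g(7) = mex{0} = 1
g(8) = mex{0} = 1
g(9) = mex{0} = 1
So g(9) = 1.
Build the Grundy sequence for heap B with g(k) = mex{g(k−s) : s ∈ {2, 4, 6}, s ≤ k}:
k:     0  1  2  3  4  5  6  7  8  9 10
g(k):  0  0  1  1  2  2  3  3  0  0  1
So g(10) = 1.
By the Sprague-Grundy theorem, the Grundy value of a sum of independent games is the XOR of the component values.
Combined value = 1 XOR 1 = 0.

0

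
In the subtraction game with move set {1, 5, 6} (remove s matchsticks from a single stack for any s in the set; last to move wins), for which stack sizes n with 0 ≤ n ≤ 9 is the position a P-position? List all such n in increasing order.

0, 2, 4

Build the Grundy sequence with g(k) = mex{g(k−s) : s ∈ {1, 5, 6}, s ≤ k}:
k:     0  1  2  3  4  5  6  7  8  9
g(k):  0  1  0  1  0  1  2  3  2  3
The P-positions (g = 0) in 0..9 are 0, 2, 4.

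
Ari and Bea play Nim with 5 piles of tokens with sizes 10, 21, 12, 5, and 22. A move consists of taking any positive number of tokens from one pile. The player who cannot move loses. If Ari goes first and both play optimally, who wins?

Nim-sum: 10 ⊕ 21 ⊕ 12 ⊕ 5 ⊕ 22 = 0.
The nim-sum is 0, so this is a P-position: the player to move is in a losing position under optimal play; Ari is about to move from it and so loses — Bea wins.

Bea wins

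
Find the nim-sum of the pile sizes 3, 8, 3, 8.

0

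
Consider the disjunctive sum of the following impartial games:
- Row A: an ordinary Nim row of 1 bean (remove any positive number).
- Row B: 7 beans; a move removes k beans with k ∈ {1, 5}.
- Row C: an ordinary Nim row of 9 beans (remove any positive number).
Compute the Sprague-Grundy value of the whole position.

9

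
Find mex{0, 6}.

1

0 is in the set but 1 is not, so the mex is 1.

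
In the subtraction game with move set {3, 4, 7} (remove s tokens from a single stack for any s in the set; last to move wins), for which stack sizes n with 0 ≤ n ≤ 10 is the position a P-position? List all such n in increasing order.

0, 1, 2, 10

Grundy values for subtraction set {3, 4, 7}:
k:     0  1  2  3  4  5  6  7  8  9 10
g(k):  0  0  0  1  1  1  2  2  2  3  0
The P-positions (g = 0) in 0..10 are 0, 1, 2, 10.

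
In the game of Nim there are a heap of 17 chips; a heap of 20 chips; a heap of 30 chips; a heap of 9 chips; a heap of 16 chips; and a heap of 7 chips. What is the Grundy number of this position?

5

Compute the nim-sum pairwise:
17 ⊕ 20 = 5
5 ⊕ 30 = 27
27 ⊕ 9 = 18
18 ⊕ 16 = 2
2 ⊕ 7 = 5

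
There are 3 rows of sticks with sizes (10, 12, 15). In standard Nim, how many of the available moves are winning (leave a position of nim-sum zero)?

3

Nim-sum: 10 XOR 12 XOR 15 = 9.
The overall nim-sum is X = 9. A row of size p has a winning move iff p XOR X < p (reduce it to p XOR X).
  10: 10 XOR 9 = 3 < 10 — winning move (to 3).
  12: 12 XOR 9 = 5 < 12 — winning move (to 5).
  15: 15 XOR 9 = 6 < 15 — winning move (to 6).
That gives 3 winning moves.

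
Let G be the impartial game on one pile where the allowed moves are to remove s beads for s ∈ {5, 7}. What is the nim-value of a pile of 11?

2

Grundy values for subtraction set {5, 7}:
g(0) = mex{} = 0
g(1) = mex{} = 0
g(2) = mex{} = 0
g(3) = mex{} = 0
g(4) = mex{} = 0
g(5) = mex{0} = 1
g(6) = mex{0} = 1
g(7) = mex{0} = 1
g(8) = mex{0} = 1
g(9) = mex{0} = 1
g(10) = mex{0,1} = 2
g(11) = mex{0,1} = 2
So g(11) = 2.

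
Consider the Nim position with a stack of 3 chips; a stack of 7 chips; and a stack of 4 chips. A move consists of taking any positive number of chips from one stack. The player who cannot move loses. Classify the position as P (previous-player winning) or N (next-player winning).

Write each in binary and XOR column by column:
  011  (3)
  111  (7)
  100  (4)
  ---
  000  (0)
The nim-sum is 0, so this is a P-position: the player to move is in a losing position under optimal play.

P-position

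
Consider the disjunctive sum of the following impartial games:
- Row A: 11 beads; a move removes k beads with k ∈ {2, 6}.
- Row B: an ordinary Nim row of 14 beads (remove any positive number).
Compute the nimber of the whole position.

For row A, compute g(0), g(1), … with moves {2, 6}:
k:     0  1  2  3  4  5  6  7  8  9 10 11
g(k):  0  0  1  1  0  0  1  1  0  0  1  1
So g(11) = 1.
Row B is a plain Nim row of size 14, so its Grundy value is 14.
By the Sprague-Grundy theorem, the Grundy value of a sum of independent games is the XOR of the component values.
Combined value = 1 XOR 14 = 15.

15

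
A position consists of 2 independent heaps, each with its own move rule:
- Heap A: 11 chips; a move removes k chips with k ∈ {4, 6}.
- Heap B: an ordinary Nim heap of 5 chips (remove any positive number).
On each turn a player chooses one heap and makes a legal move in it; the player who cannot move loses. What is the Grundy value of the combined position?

5

For heap A, compute g(0), g(1), … with moves {4, 6}:
g(0) = mex{} = 0
g(1) = mex{} = 0
g(2) = mex{} = 0
g(3) = mex{} = 0
g(4) = mex{0} = 1
g(5) = mex{0} = 1
g(6) = mex{0} = 1
g(7) = mex{0} = 1
g(8) = mex{0,1} = 2
g(9) = mex{0,1} = 2
g(10) = mex{1} = 0
g(11) = mex{1} = 0
So g(11) = 0.
Heap B is a plain Nim heap of size 5, so its Grundy value is 5.
The value of a disjunctive sum is the nim-sum of the parts.
Combined value = 0 ⊕ 5 = 5.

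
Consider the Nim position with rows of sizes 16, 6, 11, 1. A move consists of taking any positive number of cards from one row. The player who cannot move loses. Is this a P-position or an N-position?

N-position

Compute the nim-sum pairwise:
16 ^ 6 = 22
22 ^ 11 = 29
29 ^ 1 = 28
The nim-sum is 28 ≠ 0, so this is an N-position: the player to move can win.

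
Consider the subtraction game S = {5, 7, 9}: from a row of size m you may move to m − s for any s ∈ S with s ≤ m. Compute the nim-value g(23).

1

Build the Grundy sequence with g(k) = mex{g(k−s) : s ∈ {5, 7, 9}, s ≤ k}:
k:     0  1  2  3  4  5  6  7  8  9 10 11 12 13 14 15 16 17 18 19 20 21 22 23
g(k):  0  0  0  0  0  1  1  1  1  1  2  2  2  2  0  0  0  0  0  1  1  1  1  1
So g(23) = 1.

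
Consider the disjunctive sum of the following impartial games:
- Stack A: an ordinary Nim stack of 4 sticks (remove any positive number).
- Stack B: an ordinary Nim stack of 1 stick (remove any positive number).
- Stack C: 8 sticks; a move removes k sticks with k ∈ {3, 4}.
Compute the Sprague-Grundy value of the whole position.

Stack A is a plain Nim stack of size 4, so its Grundy value is 4.
Stack B is a plain Nim stack of size 1, so its Grundy value is 1.
Build the Grundy sequence for stack C with g(k) = mex{g(k−s) : s ∈ {3, 4}, s ≤ k}:
k:     0  1  2  3  4  5  6  7  8
g(k):  0  0  0  1  1  1  2  0  0
So g(8) = 0.
The value of a disjunctive sum is the nim-sum of the parts.
Combined value = 4 ⊕ 1 ⊕ 0 = 5.

5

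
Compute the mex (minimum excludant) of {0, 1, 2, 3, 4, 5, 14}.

6

The values 0, 1, 2, 3, 4, 5 are all present; 6 is the first non-negative integer missing from the set.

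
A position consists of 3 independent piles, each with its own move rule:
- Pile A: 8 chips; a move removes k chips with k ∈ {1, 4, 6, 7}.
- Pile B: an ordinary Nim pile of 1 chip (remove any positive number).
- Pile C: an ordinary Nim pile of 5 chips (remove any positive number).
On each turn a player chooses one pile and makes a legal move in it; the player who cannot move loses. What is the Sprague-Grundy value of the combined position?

7

Grundy values for pile A (subtraction set {1, 4, 6, 7}):
g(0) = mex{} = 0
g(1) = mex{0} = 1
g(2) = mex{1} = 0
g(3) = mex{0} = 1
g(4) = mex{0,1} = 2
g(5) = mex{1,2} = 0
g(6) = mex{0} = 1
g(7) = mex{0,1} = 2
g(8) = mex{0,1,2} = 3
So g(8) = 3.
Pile B is a plain Nim pile of size 1, so its Grundy value is 1.
Pile C is a plain Nim pile of size 5, so its Grundy value is 5.
The value of a disjunctive sum is the nim-sum of the parts.
Combined value = 3 ⊕ 1 ⊕ 5 = 7.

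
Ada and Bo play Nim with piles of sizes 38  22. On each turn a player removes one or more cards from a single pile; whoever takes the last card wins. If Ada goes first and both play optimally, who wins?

Ada wins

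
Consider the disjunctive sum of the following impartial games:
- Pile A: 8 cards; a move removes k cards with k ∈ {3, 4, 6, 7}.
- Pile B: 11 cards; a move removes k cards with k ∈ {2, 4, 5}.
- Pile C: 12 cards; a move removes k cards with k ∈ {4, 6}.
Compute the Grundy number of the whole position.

0

Build the Grundy sequence for pile A with g(k) = mex{g(k−s) : s ∈ {3, 4, 6, 7}, s ≤ k}:
k:     0  1  2  3  4  5  6  7  8
g(k):  0  0  0  1  1  1  2  2  2
So g(8) = 2.
For pile B, compute g(0), g(1), … with moves {2, 4, 5}:
g(0) = mex{} = 0
g(1) = mex{} = 0
g(2) = mex{0} = 1
g(3) = mex{0} = 1
g(4) = mex{0,1} = 2
g(5) = mex{0,1} = 2
g(6) = mex{0,1,2} = 3
g(7) = mex{1,2} = 0
g(8) = mex{1,2,3} = 0
g(9) = mex{0,2} = 1
g(10) = mex{0,2,3} = 1
g(11) = mex{0,1,3} = 2
So g(11) = 2.
Build the Grundy sequence for pile C with g(k) = mex{g(k−s) : s ∈ {4, 6}, s ≤ k}:
g(0) = mex{} = 0
g(1) = mex{} = 0
g(2) = mex{} = 0
g(3) = mex{} = 0
g(4) = mex{0} = 1
g(5) = mex{0} = 1
g(6) = mex{0} = 1
g(7) = mex{0} = 1
g(8) = mex{0,1} = 2
g(9) = mex{0,1} = 2
g(10) = mex{1} = 0
g(11) = mex{1} = 0
g(12) = mex{1,2} = 0
So g(12) = 0.
By the Sprague-Grundy theorem, the Grundy value of a sum of independent games is the XOR of the component values.
Combined value = 2 ⊕ 2 ⊕ 0 = 0.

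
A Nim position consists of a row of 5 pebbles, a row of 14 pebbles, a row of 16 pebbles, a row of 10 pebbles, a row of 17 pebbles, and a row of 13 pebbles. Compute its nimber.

13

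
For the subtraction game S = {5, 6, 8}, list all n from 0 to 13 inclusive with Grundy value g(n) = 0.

0, 1, 2, 3, 4, 13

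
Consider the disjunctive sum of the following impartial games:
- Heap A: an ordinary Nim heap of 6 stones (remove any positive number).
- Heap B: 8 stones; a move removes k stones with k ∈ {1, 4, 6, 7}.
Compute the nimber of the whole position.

5

Heap A is a plain Nim heap of size 6, so its Grundy value is 6.
Build the Grundy sequence for heap B with g(k) = mex{g(k−s) : s ∈ {1, 4, 6, 7}, s ≤ k}:
g(0) = mex{} = 0
g(1) = mex{0} = 1
g(2) = mex{1} = 0
g(3) = mex{0} = 1
g(4) = mex{0,1} = 2
g(5) = mex{1,2} = 0
g(6) = mex{0} = 1
g(7) = mex{0,1} = 2
g(8) = mex{0,1,2} = 3
So g(8) = 3.
By the Sprague-Grundy theorem, the Grundy value of a sum of independent games is the XOR of the component values.
Combined value = 6 XOR 3 = 5.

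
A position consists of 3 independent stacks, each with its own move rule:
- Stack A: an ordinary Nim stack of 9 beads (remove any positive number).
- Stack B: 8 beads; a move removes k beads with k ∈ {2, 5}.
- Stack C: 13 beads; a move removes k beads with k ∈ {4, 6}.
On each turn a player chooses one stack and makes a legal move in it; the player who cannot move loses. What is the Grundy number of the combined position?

9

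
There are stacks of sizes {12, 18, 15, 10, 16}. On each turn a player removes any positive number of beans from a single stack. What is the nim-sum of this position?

11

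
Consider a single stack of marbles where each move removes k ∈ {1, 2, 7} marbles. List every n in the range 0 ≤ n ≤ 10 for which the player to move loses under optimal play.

Build the Grundy sequence with g(k) = mex{g(k−s) : s ∈ {1, 2, 7}, s ≤ k}:
g(0) = mex{} = 0
g(1) = mex{0} = 1
g(2) = mex{0,1} = 2
g(3) = mex{1,2} = 0
g(4) = mex{0,2} = 1
g(5) = mex{0,1} = 2
g(6) = mex{1,2} = 0
g(7) = mex{0,2} = 1
g(8) = mex{0,1} = 2
g(9) = mex{1,2} = 0
g(10) = mex{0,2} = 1
The P-positions (g = 0) in 0..10 are 0, 3, 6, 9.

0, 3, 6, 9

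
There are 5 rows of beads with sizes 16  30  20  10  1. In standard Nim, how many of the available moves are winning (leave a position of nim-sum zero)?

3

Nim-sum: 16 ^ 30 ^ 20 ^ 10 ^ 1 = 17.
The overall nim-sum is X = 17. A row of size p has a winning move iff p XOR X < p (reduce it to p XOR X).
  16: 16 XOR 17 = 1 < 16 — winning move (to 1).
  30: 30 XOR 17 = 15 < 30 — winning move (to 15).
  20: 20 XOR 17 = 5 < 20 — winning move (to 5).
  10: 10 XOR 17 = 27 ≥ 10 — no move.
  1: 1 XOR 17 = 16 ≥ 1 — no move.
That gives 3 winning moves.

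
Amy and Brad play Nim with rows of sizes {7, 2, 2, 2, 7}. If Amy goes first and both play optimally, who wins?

Compute the nim-sum pairwise:
7 ⊕ 2 = 5
5 ⊕ 2 = 7
7 ⊕ 2 = 5
5 ⊕ 7 = 2
The nim-sum is 2 ≠ 0, so this is an N-position: the player to move can win; Amy has a winning move.

Amy wins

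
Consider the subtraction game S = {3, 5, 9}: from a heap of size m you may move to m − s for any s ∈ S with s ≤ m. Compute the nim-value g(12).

Compute g(0), g(1), … for moves {3, 5, 9}:
k:     0  1  2  3  4  5  6  7  8  9 10 11 12
g(k):  0  0  0  1  1  1  2  2  0  3  3  1  0
So g(12) = 0.

0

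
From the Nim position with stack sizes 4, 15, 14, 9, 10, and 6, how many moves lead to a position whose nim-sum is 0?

Compute the nim-sum pairwise:
4 ⊕ 15 = 11
11 ⊕ 14 = 5
5 ⊕ 9 = 12
12 ⊕ 10 = 6
6 ⊕ 6 = 0
The nim-sum is already 0, so every move leaves a nonzero nim-sum — there are no winning moves.

0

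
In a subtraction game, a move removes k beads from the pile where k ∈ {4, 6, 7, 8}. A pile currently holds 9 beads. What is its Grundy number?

2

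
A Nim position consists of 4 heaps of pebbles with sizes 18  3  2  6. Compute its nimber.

21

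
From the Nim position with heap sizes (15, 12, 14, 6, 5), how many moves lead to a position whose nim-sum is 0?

Bitwise XOR of the heap sizes:
  1111  (15)
  1100  (12)
  1110  (14)
  0110  (6)
  0101  (5)
  ----
  1110  (14)
The overall nim-sum is X = 14. A heap of size p has a winning move iff p XOR X < p (reduce it to p XOR X).
  15: 15 XOR 14 = 1 < 15 — winning move (to 1).
  12: 12 XOR 14 = 2 < 12 — winning move (to 2).
  14: 14 XOR 14 = 0 < 14 — winning move (to 0).
  6: 6 XOR 14 = 8 ≥ 6 — no move.
  5: 5 XOR 14 = 11 ≥ 5 — no move.
That gives 3 winning moves.

3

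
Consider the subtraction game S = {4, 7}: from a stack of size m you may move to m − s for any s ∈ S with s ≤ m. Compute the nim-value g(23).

0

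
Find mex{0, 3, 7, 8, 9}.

0 is in the set but 1 is not, so the mex is 1.

1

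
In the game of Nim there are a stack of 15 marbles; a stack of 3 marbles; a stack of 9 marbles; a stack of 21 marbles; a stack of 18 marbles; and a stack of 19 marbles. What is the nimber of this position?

17

Nim-sum: 15 ⊕ 3 ⊕ 9 ⊕ 21 ⊕ 18 ⊕ 19 = 17.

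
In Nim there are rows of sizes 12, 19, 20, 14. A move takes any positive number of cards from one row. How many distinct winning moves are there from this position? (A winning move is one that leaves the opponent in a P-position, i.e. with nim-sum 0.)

3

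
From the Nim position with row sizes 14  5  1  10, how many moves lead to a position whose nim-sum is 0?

0

In binary:
  1110  (14)
  0101  (5)
  0001  (1)
  1010  (10)
  ----
  0000  (0)
The nim-sum is already 0, so every move leaves a nonzero nim-sum — there are no winning moves.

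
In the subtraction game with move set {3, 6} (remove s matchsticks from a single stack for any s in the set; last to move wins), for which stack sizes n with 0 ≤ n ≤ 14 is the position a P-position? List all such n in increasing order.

Compute g(0), g(1), … for moves {3, 6}:
g(0) = mex{} = 0
g(1) = mex{} = 0
g(2) = mex{} = 0
g(3) = mex{0} = 1
g(4) = mex{0} = 1
g(5) = mex{0} = 1
g(6) = mex{0,1} = 2
g(7) = mex{0,1} = 2
g(8) = mex{0,1} = 2
g(9) = mex{1,2} = 0
g(10) = mex{1,2} = 0
g(11) = mex{1,2} = 0
g(12) = mex{0,2} = 1
g(13) = mex{0,2} = 1
g(14) = mex{0,2} = 1
The P-positions (g = 0) in 0..14 are 0, 1, 2, 9, 10, 11.

0, 1, 2, 9, 10, 11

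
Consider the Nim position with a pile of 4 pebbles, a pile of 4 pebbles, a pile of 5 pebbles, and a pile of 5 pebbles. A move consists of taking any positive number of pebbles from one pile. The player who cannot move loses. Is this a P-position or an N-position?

P-position

Compute the nim-sum pairwise:
4 XOR 4 = 0
0 XOR 5 = 5
5 XOR 5 = 0
The nim-sum is 0, so this is a P-position: the player to move is in a losing position under optimal play.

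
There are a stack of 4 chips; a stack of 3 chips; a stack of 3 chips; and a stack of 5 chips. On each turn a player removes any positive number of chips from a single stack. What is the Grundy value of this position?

1

Bitwise XOR of the heap sizes:
  100  (4)
  011  (3)
  011  (3)
  101  (5)
  ---
  001  (1)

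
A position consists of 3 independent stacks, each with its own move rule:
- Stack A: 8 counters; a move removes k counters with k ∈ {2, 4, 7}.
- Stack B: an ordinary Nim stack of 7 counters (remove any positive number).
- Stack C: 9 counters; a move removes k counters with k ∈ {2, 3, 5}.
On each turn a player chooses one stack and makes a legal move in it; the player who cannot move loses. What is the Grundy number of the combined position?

7

Grundy values for stack A (subtraction set {2, 4, 7}):
k:     0  1  2  3  4  5  6  7  8
g(k):  0  0  1  1  2  2  0  3  1
So g(8) = 1.
Stack B is a plain Nim stack of size 7, so its Grundy value is 7.
Grundy values for stack C (subtraction set {2, 3, 5}):
g(0) = mex{} = 0
g(1) = mex{} = 0
g(2) = mex{0} = 1
g(3) = mex{0} = 1
g(4) = mex{0,1} = 2
g(5) = mex{0,1} = 2
g(6) = mex{0,1,2} = 3
g(7) = mex{1,2} = 0
g(8) = mex{1,2,3} = 0
g(9) = mex{0,2,3} = 1
So g(9) = 1.
By the Sprague-Grundy theorem, the Grundy value of a sum of independent games is the XOR of the component values.
Combined value = 1 XOR 7 XOR 1 = 7.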